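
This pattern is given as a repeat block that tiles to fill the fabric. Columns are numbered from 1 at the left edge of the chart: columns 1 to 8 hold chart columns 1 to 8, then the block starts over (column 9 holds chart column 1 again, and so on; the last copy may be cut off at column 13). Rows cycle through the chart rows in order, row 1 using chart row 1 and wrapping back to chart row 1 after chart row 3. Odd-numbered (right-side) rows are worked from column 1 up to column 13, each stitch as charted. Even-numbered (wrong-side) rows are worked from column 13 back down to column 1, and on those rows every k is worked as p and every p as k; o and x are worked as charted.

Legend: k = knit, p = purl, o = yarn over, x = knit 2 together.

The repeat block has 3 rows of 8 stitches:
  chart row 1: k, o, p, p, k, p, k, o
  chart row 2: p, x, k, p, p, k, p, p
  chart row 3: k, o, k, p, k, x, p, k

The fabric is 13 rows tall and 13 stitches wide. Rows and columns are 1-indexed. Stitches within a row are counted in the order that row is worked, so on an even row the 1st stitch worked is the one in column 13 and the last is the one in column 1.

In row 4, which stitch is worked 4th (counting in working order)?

Stitch:
o

Derivation:
Row 4: (4-1) mod 3 = 0, so use chart row 1. Even row -> WS.
Chart row 1 tiled across columns 1-13: k o p p k p k o k o p p k
Wrong side: read the tiled row from column 13 down to 1 and exchange k with p (leave o, x).
Row 4 as worked: p k k o p o p k p k k o p
Stitch 4 in working order -> o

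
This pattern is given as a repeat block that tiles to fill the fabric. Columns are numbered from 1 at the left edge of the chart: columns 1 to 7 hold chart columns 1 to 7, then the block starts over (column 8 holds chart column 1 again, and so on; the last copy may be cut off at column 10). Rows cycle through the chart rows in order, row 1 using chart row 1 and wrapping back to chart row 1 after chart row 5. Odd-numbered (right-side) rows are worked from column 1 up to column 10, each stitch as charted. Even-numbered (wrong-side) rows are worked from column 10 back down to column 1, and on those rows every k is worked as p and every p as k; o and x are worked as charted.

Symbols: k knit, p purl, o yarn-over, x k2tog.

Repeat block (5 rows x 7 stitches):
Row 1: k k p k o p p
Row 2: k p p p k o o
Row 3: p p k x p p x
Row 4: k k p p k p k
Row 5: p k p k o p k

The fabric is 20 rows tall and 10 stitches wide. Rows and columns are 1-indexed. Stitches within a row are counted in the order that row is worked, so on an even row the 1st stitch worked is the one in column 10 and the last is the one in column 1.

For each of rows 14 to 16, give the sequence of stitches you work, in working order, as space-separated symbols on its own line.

== ROWS AS WORKED ==
k p p p k p k k p p
p k p k o p k p k p
k p p k k o p k p p

Derivation:
Row 14: chart row 4, WS - tiled (columns 1-10): k k p p k p k k k p; work from column 10 back to 1 with k<->p swapped.
Row 15: chart row 5, RS - tile across columns 1-10 and work as-is.
Row 16: chart row 1, WS - tiled (columns 1-10): k k p k o p p k k p; work from column 10 back to 1 with k<->p swapped.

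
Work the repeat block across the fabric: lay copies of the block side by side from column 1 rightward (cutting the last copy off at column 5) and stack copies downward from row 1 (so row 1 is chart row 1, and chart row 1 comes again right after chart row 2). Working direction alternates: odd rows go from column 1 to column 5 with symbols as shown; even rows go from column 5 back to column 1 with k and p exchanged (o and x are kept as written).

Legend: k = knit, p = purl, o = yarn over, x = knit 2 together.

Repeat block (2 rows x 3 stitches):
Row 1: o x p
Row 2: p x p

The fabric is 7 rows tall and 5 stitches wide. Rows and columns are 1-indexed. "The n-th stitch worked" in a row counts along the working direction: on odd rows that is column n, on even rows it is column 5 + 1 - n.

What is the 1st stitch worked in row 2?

== STITCH ==
x

Derivation:
For row 2: chart row = ((2-1) mod 2) + 1 = 2; this is a WS (even) row.
Chart row 2 tiled across columns 1-5: p x p p x
WS: work from column 5 back to column 1 (reverse the tiled row), swapping k<->p (o and x unchanged).
Row 2 as worked: x k k x k
Stitch 1 in working order -> x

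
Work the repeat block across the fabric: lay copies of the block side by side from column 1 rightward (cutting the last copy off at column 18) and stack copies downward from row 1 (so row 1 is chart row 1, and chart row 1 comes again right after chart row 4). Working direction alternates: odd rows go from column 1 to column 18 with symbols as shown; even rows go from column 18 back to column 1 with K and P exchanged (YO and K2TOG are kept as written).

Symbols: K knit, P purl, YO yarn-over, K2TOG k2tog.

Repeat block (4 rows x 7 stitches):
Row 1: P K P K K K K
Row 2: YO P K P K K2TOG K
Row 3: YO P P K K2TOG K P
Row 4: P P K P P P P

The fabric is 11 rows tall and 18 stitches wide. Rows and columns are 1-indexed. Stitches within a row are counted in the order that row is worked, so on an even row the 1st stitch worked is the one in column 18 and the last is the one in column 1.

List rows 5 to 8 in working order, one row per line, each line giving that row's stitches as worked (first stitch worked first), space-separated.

Row 5: chart row 1, RS - tile across columns 1-18 and work as-is.
Row 6: chart row 2, WS - tiled (columns 1-18): YO P K P K K2TOG K YO P K P K K2TOG K YO P K P; work from column 18 back to 1 with K<->P swapped.
Row 7: chart row 3, RS - tile across columns 1-18 and work as-is.
Row 8: chart row 4, WS - tiled (columns 1-18): P P K P P P P P P K P P P P P P K P; work from column 18 back to 1 with K<->P swapped.

== ROWS AS WORKED ==
P K P K K K K P K P K K K K P K P K
K P K YO P K2TOG P K P K YO P K2TOG P K P K YO
YO P P K K2TOG K P YO P P K K2TOG K P YO P P K
K P K K K K K K P K K K K K K P K K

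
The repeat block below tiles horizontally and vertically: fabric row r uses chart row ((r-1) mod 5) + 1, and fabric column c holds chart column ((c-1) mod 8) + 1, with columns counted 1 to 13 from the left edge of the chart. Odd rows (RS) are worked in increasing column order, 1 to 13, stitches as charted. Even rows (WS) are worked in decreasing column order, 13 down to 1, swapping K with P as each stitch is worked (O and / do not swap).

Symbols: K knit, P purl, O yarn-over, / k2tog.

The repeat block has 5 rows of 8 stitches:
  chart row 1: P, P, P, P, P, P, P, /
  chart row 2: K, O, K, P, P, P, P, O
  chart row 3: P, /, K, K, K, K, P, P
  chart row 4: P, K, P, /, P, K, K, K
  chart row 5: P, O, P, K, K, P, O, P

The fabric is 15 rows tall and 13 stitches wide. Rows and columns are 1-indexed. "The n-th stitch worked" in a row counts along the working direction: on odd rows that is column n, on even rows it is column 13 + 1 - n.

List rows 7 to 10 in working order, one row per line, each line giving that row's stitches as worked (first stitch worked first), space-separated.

== ROWS AS WORKED ==
K O K P P P P O K O K P P
P P P / K K K P P P P / K
P K P / P K K K P K P / P
P P K O K K O K P P K O K

Derivation:
Row 7: chart row 2, RS - tile across columns 1-13 and work as-is.
Row 8: chart row 3, WS - tiled (columns 1-13): P / K K K K P P P / K K K; work from column 13 back to 1 with K<->P swapped.
Row 9: chart row 4, RS - tile across columns 1-13 and work as-is.
Row 10: chart row 5, WS - tiled (columns 1-13): P O P K K P O P P O P K K; work from column 13 back to 1 with K<->P swapped.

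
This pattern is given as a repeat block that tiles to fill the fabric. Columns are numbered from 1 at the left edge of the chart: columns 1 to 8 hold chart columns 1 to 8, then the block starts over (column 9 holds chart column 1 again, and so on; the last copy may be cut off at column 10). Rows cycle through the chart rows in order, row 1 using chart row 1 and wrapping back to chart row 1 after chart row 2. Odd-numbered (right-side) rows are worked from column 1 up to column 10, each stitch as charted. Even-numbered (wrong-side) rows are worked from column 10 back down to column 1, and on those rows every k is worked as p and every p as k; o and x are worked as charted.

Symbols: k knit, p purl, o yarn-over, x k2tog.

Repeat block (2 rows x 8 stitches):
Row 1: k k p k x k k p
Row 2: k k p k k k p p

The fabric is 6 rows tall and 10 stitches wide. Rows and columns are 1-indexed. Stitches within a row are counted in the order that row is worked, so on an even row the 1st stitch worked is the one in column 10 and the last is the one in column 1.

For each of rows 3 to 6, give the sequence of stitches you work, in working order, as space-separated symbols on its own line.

Row 3: chart row 1, RS - tile across columns 1-10 and work as-is.
Row 4: chart row 2, WS - tiled (columns 1-10): k k p k k k p p k k; work from column 10 back to 1 with k<->p swapped.
Row 5: chart row 1, RS - tile across columns 1-10 and work as-is.
Row 6: chart row 2, WS - tiled (columns 1-10): k k p k k k p p k k; work from column 10 back to 1 with k<->p swapped.

Rows as worked:
k k p k x k k p k k
p p k k p p p k p p
k k p k x k k p k k
p p k k p p p k p p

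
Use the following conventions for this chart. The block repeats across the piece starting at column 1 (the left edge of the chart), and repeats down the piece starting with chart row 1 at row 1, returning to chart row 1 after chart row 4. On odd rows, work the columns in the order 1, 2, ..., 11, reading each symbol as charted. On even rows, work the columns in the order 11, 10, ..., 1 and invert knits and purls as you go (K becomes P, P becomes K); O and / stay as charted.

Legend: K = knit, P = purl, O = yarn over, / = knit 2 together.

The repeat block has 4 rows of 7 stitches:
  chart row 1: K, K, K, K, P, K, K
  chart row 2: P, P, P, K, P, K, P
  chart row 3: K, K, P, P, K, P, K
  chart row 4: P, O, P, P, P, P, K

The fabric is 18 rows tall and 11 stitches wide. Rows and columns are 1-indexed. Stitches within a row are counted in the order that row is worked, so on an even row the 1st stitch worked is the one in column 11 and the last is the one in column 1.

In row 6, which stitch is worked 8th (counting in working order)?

For row 6: chart row = ((6-1) mod 4) + 1 = 2; this is a WS (even) row.
Chart row 2 tiled across columns 1-11: P P P K P K P P P P K
WS row: flip the tiled sequence (start at column 11) and apply K<->P; O and / stay.
Row 6 as worked: P K K K K P K P K K K
Stitch 8 in working order -> P

Result:
P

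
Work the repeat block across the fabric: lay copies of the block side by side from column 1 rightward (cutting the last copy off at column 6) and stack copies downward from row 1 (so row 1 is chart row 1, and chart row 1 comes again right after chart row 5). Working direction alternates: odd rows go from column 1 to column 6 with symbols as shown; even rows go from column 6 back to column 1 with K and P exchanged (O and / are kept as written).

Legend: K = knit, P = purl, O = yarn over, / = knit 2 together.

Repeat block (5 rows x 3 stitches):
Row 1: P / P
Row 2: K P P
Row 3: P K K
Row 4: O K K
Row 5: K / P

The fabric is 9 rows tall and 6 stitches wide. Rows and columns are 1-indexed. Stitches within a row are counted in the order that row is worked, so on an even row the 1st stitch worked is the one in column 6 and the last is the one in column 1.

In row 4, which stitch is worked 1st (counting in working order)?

== STITCH ==
P

Derivation:
For row 4: chart row = ((4-1) mod 5) + 1 = 4; this is a WS (even) row.
Chart row 4 tiled across columns 1-6: O K K O K K
Wrong side: read the tiled row from column 6 down to 1 and exchange K with P (leave O, /).
Row 4 as worked: P P O P P O
The 1st stitch worked is P.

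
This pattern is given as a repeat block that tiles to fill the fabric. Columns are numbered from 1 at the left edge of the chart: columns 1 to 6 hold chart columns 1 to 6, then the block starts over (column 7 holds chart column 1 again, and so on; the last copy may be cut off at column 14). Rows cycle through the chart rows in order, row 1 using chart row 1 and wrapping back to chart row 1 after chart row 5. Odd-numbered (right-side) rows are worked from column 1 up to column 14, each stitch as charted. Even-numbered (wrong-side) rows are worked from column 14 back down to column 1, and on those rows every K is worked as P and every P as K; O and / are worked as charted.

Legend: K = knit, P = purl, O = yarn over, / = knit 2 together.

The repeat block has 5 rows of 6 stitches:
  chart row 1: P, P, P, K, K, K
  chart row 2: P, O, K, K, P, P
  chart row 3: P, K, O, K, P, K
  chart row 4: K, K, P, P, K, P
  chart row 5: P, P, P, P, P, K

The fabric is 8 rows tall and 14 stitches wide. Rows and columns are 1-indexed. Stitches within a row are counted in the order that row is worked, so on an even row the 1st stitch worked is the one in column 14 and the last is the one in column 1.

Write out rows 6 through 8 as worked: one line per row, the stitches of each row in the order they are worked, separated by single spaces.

Row 6: chart row 1, WS - tiled (columns 1-14): P P P K K K P P P K K K P P; work from column 14 back to 1 with K<->P swapped.
Row 7: chart row 2, RS - tile across columns 1-14 and work as-is.
Row 8: chart row 3, WS - tiled (columns 1-14): P K O K P K P K O K P K P K; work from column 14 back to 1 with K<->P swapped.

Result:
K K P P P K K K P P P K K K
P O K K P P P O K K P P P O
P K P K P O P K P K P O P K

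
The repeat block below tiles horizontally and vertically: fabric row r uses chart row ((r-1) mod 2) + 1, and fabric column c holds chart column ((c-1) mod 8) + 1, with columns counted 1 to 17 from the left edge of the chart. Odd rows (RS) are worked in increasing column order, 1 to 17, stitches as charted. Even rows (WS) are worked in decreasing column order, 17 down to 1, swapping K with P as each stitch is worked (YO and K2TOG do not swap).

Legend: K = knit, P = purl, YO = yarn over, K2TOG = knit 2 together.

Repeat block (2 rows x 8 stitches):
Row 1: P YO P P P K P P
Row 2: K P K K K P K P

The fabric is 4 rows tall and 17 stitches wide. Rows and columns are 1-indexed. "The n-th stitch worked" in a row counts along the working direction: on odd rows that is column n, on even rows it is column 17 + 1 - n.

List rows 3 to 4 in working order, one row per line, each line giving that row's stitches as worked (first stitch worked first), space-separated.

== ROWS AS WORKED ==
P YO P P P K P P P YO P P P K P P P
P K P K P P P K P K P K P P P K P

Derivation:
Row 3: chart row 1, RS - tile across columns 1-17 and work as-is.
Row 4: chart row 2, WS - tiled (columns 1-17): K P K K K P K P K P K K K P K P K; work from column 17 back to 1 with K<->P swapped.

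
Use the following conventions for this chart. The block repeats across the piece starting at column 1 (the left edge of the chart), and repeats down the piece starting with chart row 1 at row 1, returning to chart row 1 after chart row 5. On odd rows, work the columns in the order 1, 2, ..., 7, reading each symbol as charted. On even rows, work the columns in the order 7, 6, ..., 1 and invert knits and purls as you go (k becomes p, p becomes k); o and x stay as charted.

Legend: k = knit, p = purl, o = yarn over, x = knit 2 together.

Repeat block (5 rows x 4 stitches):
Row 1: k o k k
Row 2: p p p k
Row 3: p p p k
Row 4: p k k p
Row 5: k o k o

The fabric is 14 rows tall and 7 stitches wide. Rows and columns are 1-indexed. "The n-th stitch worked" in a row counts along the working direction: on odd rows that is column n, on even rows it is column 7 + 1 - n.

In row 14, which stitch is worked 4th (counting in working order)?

Row 14 uses chart row ((14-1) mod 5)+1 = 4. Row 14 is even, so WS.
Chart row 4 tiled across columns 1-7: p k k p p k k
WS: work from column 7 back to column 1 (reverse the tiled row), swapping k<->p (o and x unchanged).
Row 14 as worked: p p k k p p k
Stitch 4 in working order -> k

Result:
k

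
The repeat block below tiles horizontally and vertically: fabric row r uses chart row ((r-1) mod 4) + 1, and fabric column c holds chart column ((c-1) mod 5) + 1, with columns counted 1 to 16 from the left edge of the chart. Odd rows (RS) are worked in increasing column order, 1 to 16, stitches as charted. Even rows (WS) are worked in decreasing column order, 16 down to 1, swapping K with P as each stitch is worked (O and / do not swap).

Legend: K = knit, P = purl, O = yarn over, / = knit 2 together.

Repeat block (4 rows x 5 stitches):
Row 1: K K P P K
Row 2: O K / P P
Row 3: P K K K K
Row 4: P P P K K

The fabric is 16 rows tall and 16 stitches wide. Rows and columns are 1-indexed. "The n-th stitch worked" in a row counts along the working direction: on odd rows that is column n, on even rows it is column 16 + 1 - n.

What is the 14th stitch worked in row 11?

Result:
K

Derivation:
For row 11: chart row = ((11-1) mod 4) + 1 = 3; this is a RS (odd) row.
Chart row 3 tiled across columns 1-16: P K K K K P K K K K P K K K K P
RS: work column 1 to column 16, symbols as charted — the tiled row is the row as worked.
Counting 14 along the worked row gives K.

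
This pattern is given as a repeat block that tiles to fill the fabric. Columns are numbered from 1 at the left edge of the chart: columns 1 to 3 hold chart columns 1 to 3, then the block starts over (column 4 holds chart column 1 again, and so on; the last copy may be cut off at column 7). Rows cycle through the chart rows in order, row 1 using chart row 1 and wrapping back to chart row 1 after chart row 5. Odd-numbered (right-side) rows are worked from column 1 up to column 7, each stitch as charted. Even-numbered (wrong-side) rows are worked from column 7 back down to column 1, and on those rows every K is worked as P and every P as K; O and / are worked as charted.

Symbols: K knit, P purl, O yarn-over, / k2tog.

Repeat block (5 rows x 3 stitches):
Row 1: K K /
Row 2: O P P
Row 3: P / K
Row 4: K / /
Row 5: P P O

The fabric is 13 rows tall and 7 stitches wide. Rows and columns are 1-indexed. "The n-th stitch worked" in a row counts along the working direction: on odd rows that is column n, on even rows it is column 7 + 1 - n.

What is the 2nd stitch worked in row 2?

Row 2 uses chart row ((2-1) mod 5)+1 = 2. Row 2 is even, so WS.
Chart row 2 tiled across columns 1-7: O P P O P P O
Wrong side: read the tiled row from column 7 down to 1 and exchange K with P (leave O, /).
Row 2 as worked: O K K O K K O
Counting 2 along the worked row gives K.

== STITCH ==
K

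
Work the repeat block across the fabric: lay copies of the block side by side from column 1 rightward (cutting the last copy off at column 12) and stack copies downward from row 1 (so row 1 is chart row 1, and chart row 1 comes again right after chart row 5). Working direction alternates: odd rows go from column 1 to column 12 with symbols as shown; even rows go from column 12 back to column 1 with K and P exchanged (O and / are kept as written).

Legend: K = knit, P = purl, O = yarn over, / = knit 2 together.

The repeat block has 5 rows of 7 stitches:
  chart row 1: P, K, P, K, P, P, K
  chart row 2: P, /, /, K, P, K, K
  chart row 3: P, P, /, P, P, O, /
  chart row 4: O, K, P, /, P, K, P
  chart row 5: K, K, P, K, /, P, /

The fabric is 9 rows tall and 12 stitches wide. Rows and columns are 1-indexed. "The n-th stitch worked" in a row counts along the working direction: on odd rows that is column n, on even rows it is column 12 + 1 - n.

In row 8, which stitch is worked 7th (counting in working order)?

Result:
O

Derivation:
Row 8 uses chart row ((8-1) mod 5)+1 = 3. Row 8 is even, so WS.
Chart row 3 tiled across columns 1-12: P P / P P O / P P / P P
WS: work from column 12 back to column 1 (reverse the tiled row), swapping K<->P (O and / unchanged).
Row 8 as worked: K K / K K / O K K / K K
The 7th stitch worked is O.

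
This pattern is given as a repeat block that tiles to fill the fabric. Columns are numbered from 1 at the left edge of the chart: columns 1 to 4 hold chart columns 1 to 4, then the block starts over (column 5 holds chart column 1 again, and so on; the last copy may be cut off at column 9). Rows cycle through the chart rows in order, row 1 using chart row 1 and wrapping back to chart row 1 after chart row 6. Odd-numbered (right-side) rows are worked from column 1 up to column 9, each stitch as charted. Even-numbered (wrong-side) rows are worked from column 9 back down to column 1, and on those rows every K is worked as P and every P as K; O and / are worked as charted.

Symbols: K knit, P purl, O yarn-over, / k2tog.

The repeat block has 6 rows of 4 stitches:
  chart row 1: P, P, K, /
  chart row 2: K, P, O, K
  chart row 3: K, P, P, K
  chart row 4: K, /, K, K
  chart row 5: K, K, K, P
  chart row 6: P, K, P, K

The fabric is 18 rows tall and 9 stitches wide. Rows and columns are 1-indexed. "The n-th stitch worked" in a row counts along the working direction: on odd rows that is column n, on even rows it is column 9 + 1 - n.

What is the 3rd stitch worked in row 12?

For row 12: chart row = ((12-1) mod 6) + 1 = 6; this is a WS (even) row.
Chart row 6 tiled across columns 1-9: P K P K P K P K P
WS: work from column 9 back to column 1 (reverse the tiled row), swapping K<->P (O and / unchanged).
Row 12 as worked: K P K P K P K P K
The 3rd stitch worked is K.

== STITCH ==
K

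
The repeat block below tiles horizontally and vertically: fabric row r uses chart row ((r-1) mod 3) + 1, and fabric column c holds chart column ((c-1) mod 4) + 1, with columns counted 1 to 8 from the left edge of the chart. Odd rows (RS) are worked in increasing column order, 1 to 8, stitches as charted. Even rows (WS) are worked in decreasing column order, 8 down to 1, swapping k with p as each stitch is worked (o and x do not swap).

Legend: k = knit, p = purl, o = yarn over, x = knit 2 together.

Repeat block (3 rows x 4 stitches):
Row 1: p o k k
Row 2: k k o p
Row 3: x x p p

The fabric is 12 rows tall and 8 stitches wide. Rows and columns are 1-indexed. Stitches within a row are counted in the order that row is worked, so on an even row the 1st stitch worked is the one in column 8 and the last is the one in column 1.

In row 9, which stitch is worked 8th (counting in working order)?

Result:
p

Derivation:
Row 9: (9-1) mod 3 = 2, so use chart row 3. Odd row -> RS.
Chart row 3 tiled across columns 1-8: x x p p x x p p
RS: work column 1 to column 8, symbols as charted — the tiled row is the row as worked.
The 8th stitch worked is p.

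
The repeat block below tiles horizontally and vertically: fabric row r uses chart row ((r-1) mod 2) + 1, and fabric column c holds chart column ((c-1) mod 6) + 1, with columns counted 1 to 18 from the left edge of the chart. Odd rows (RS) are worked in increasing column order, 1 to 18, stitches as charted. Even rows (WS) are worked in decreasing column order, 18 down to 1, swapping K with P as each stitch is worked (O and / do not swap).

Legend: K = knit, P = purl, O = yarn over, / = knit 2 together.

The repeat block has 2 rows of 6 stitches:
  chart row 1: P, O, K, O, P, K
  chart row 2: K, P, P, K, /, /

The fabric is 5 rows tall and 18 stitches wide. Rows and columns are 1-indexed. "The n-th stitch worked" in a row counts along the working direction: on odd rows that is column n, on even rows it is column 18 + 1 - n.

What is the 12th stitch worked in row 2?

For row 2: chart row = ((2-1) mod 2) + 1 = 2; this is a WS (even) row.
Chart row 2 tiled across columns 1-18: K P P K / / K P P K / / K P P K / /
WS row: flip the tiled sequence (start at column 18) and apply K<->P; O and / stay.
Row 2 as worked: / / P K K P / / P K K P / / P K K P
Counting 12 along the worked row gives P.

Result:
P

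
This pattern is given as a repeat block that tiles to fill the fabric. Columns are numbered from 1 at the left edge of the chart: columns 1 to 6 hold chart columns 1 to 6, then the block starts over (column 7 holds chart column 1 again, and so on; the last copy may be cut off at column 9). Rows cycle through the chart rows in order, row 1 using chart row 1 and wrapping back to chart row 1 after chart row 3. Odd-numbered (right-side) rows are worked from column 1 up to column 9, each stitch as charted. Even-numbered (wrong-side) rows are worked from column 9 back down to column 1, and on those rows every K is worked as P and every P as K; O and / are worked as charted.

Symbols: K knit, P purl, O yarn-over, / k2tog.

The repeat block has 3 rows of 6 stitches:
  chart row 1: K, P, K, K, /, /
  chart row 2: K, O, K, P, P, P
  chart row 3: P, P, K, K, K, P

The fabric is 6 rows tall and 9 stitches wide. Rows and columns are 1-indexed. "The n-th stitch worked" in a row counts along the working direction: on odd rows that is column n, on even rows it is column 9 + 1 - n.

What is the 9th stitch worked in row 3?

For row 3: chart row = ((3-1) mod 3) + 1 = 3; this is a RS (odd) row.
Chart row 3 tiled across columns 1-9: P P K K K P P P K
RS: work column 1 to column 9, symbols as charted — the tiled row is the row as worked.
The 9th stitch worked is K.

Stitch:
K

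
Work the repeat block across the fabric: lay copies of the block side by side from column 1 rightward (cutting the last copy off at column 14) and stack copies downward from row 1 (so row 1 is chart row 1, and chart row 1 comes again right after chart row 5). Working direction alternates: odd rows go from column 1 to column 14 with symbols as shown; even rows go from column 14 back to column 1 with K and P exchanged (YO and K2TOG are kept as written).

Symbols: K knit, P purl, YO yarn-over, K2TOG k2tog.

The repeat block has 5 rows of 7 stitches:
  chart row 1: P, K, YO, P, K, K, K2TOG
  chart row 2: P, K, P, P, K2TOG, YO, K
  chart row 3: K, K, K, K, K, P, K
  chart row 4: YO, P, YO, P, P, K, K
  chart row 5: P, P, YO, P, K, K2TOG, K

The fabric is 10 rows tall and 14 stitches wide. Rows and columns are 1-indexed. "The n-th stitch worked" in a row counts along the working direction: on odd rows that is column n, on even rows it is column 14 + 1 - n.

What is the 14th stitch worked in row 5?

Stitch:
K

Derivation:
Row 5: (5-1) mod 5 = 4, so use chart row 5. Odd row -> RS.
Chart row 5 tiled across columns 1-14: P P YO P K K2TOG K P P YO P K K2TOG K
RS row: no reversal, no swap; stitch n worked = column n.
The 14th stitch worked is K.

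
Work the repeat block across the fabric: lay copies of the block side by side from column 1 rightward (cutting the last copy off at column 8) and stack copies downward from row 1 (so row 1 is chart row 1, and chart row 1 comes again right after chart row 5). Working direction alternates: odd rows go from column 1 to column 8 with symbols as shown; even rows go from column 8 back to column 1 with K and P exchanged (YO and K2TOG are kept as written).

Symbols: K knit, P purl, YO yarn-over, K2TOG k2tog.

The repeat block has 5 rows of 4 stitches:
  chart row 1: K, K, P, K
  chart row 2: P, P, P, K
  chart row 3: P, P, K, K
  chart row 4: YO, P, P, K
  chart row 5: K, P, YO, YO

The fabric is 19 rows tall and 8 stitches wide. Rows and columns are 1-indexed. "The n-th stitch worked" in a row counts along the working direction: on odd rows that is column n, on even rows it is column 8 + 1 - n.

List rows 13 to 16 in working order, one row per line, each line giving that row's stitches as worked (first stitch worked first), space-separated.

Row 13: chart row 3, RS - tile across columns 1-8 and work as-is.
Row 14: chart row 4, WS - tiled (columns 1-8): YO P P K YO P P K; work from column 8 back to 1 with K<->P swapped.
Row 15: chart row 5, RS - tile across columns 1-8 and work as-is.
Row 16: chart row 1, WS - tiled (columns 1-8): K K P K K K P K; work from column 8 back to 1 with K<->P swapped.

== ROWS AS WORKED ==
P P K K P P K K
P K K YO P K K YO
K P YO YO K P YO YO
P K P P P K P P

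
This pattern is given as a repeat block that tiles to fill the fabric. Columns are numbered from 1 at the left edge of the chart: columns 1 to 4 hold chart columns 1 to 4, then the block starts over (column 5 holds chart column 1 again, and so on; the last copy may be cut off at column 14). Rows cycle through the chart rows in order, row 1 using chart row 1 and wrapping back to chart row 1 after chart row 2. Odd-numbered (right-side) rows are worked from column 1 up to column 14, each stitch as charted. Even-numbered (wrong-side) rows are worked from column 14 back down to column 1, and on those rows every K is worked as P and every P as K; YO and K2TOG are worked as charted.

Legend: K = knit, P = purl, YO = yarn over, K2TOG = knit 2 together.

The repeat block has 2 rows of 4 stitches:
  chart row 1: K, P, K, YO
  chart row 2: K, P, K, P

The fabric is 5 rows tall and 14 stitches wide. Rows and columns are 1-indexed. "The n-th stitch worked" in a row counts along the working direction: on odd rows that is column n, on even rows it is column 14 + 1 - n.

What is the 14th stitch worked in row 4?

Result:
P

Derivation:
Row 4: (4-1) mod 2 = 1, so use chart row 2. Even row -> WS.
Chart row 2 tiled across columns 1-14: K P K P K P K P K P K P K P
Wrong side: read the tiled row from column 14 down to 1 and exchange K with P (leave YO, K2TOG).
Row 4 as worked: K P K P K P K P K P K P K P
Stitch 14 in working order -> P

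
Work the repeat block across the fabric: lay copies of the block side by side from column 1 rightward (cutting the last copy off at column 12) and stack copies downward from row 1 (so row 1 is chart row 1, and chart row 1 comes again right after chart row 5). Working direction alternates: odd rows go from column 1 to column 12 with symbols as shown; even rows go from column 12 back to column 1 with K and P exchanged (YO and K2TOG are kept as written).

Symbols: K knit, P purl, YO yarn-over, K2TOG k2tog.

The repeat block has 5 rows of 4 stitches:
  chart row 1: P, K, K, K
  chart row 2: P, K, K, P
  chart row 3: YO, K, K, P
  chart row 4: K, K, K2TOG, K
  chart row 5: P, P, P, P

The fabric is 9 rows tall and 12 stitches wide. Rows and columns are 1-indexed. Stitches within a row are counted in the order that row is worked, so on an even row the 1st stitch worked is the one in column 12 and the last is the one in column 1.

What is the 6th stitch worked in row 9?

Row 9: (9-1) mod 5 = 3, so use chart row 4. Odd row -> RS.
Chart row 4 tiled across columns 1-12: K K K2TOG K K K K2TOG K K K K2TOG K
RS row: no reversal, no swap; stitch n worked = column n.
Stitch 6 in working order -> K

Stitch:
K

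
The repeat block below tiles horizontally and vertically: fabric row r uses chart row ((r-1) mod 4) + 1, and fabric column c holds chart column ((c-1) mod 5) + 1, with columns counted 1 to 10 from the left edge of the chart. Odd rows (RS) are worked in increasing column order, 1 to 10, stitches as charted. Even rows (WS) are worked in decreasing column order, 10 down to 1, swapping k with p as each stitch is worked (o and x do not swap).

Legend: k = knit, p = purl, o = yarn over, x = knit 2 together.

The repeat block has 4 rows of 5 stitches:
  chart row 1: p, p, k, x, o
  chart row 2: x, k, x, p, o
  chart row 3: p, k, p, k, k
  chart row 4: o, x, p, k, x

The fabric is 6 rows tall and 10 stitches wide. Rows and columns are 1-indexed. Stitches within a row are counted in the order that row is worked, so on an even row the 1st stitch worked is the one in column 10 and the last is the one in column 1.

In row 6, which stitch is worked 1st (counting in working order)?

Result:
o

Derivation:
Row 6 uses chart row ((6-1) mod 4)+1 = 2. Row 6 is even, so WS.
Chart row 2 tiled across columns 1-10: x k x p o x k x p o
WS: work from column 10 back to column 1 (reverse the tiled row), swapping k<->p (o and x unchanged).
Row 6 as worked: o k x p x o k x p x
Counting 1 along the worked row gives o.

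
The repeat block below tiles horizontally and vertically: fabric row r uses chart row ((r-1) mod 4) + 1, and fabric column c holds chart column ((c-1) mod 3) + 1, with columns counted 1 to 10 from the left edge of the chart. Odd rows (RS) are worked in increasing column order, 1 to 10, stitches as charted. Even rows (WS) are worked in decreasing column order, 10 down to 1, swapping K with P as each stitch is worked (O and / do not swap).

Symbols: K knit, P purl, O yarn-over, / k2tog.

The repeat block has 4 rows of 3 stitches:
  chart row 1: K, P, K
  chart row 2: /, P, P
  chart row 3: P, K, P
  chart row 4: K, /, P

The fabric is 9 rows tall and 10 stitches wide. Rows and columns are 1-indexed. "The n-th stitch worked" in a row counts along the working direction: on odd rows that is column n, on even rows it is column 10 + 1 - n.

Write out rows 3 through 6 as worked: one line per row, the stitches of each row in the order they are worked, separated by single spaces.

Row 3: chart row 3, RS - tile across columns 1-10 and work as-is.
Row 4: chart row 4, WS - tiled (columns 1-10): K / P K / P K / P K; work from column 10 back to 1 with K<->P swapped.
Row 5: chart row 1, RS - tile across columns 1-10 and work as-is.
Row 6: chart row 2, WS - tiled (columns 1-10): / P P / P P / P P /; work from column 10 back to 1 with K<->P swapped.

== ROWS AS WORKED ==
P K P P K P P K P P
P K / P K / P K / P
K P K K P K K P K K
/ K K / K K / K K /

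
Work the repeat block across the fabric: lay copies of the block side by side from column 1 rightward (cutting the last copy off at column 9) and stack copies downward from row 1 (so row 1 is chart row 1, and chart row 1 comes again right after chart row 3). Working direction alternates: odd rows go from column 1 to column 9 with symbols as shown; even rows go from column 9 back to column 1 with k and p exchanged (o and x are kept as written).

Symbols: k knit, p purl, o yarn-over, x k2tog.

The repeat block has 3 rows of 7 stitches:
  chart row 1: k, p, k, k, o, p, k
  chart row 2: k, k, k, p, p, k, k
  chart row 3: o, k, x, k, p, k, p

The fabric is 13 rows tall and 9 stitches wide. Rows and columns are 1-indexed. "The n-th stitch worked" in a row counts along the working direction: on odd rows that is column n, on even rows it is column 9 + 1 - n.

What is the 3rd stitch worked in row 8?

Row 8 uses chart row ((8-1) mod 3)+1 = 2. Row 8 is even, so WS.
Chart row 2 tiled across columns 1-9: k k k p p k k k k
WS row: flip the tiled sequence (start at column 9) and apply k<->p; o and x stay.
Row 8 as worked: p p p p k k p p p
Counting 3 along the worked row gives p.

== STITCH ==
p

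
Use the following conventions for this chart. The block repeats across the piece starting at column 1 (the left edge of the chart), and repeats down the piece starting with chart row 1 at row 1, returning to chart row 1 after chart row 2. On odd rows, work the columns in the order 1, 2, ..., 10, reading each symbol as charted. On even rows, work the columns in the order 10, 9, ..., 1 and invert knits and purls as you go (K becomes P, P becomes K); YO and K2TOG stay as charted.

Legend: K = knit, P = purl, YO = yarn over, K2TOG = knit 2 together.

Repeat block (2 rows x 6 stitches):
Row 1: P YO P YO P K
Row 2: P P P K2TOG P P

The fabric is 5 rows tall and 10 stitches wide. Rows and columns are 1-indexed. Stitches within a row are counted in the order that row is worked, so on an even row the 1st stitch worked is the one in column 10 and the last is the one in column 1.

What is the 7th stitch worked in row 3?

Row 3: (3-1) mod 2 = 0, so use chart row 1. Odd row -> RS.
Chart row 1 tiled across columns 1-10: P YO P YO P K P YO P YO
RS row: no reversal, no swap; stitch n worked = column n.
Stitch 7 in working order -> P

Stitch:
P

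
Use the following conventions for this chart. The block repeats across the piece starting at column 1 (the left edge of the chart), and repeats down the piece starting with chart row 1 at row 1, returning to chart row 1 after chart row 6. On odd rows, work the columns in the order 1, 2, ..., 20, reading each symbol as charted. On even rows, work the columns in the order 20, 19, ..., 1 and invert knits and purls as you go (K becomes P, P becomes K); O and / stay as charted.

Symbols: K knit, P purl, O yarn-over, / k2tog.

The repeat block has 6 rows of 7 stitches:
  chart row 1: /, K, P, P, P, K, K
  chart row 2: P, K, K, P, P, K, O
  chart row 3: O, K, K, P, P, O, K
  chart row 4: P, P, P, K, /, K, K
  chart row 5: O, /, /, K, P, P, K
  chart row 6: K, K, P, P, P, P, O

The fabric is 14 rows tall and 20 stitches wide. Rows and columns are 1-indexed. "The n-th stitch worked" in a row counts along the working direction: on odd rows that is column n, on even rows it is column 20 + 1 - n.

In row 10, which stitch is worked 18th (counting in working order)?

== STITCH ==
K

Derivation:
Row 10 uses chart row ((10-1) mod 6)+1 = 4. Row 10 is even, so WS.
Chart row 4 tiled across columns 1-20: P P P K / K K P P P K / K K P P P K / K
WS: work from column 20 back to column 1 (reverse the tiled row), swapping K<->P (O and / unchanged).
Row 10 as worked: P / P K K K P P / P K K K P P / P K K K
Counting 18 along the worked row gives K.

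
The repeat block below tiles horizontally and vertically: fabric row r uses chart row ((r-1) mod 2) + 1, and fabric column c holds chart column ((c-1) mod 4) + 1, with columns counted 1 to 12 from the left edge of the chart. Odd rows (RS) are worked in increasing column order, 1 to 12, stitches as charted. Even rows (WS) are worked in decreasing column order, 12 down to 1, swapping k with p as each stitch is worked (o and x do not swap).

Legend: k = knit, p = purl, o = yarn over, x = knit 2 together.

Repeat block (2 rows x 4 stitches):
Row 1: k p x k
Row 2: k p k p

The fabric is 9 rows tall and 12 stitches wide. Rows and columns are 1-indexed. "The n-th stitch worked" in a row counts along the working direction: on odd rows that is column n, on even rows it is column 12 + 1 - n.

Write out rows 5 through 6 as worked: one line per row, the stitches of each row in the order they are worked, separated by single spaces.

Row 5: chart row 1, RS - tile across columns 1-12 and work as-is.
Row 6: chart row 2, WS - tiled (columns 1-12): k p k p k p k p k p k p; work from column 12 back to 1 with k<->p swapped.

== ROWS AS WORKED ==
k p x k k p x k k p x k
k p k p k p k p k p k p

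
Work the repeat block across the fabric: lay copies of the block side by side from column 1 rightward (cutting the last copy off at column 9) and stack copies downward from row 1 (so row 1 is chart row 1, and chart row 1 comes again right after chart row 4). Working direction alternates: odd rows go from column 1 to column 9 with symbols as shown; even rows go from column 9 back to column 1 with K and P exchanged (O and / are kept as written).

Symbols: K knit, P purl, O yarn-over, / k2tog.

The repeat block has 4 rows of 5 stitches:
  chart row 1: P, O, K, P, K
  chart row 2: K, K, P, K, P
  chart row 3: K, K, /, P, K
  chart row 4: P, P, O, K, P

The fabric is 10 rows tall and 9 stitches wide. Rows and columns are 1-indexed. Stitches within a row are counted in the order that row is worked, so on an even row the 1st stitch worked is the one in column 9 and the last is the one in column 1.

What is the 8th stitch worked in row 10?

Stitch:
P

Derivation:
Row 10: (10-1) mod 4 = 1, so use chart row 2. Even row -> WS.
Chart row 2 tiled across columns 1-9: K K P K P K K P K
Wrong side: read the tiled row from column 9 down to 1 and exchange K with P (leave O, /).
Row 10 as worked: P K P P K P K P P
The 8th stitch worked is P.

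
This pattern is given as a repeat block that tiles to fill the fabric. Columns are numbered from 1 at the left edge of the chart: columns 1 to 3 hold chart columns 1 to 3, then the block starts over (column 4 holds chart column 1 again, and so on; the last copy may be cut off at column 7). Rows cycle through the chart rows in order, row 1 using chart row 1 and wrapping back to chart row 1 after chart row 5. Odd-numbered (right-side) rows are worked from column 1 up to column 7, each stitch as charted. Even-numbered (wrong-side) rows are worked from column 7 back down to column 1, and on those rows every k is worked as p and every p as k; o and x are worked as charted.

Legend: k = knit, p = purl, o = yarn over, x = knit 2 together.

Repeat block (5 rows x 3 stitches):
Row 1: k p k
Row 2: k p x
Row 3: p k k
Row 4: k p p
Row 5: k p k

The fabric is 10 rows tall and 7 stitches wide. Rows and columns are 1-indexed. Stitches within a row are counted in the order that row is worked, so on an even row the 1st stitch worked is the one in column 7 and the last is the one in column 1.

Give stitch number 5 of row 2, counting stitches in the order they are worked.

Stitch:
x

Derivation:
Row 2 uses chart row ((2-1) mod 5)+1 = 2. Row 2 is even, so WS.
Chart row 2 tiled across columns 1-7: k p x k p x k
WS row: flip the tiled sequence (start at column 7) and apply k<->p; o and x stay.
Row 2 as worked: p x k p x k p
Stitch 5 in working order -> x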